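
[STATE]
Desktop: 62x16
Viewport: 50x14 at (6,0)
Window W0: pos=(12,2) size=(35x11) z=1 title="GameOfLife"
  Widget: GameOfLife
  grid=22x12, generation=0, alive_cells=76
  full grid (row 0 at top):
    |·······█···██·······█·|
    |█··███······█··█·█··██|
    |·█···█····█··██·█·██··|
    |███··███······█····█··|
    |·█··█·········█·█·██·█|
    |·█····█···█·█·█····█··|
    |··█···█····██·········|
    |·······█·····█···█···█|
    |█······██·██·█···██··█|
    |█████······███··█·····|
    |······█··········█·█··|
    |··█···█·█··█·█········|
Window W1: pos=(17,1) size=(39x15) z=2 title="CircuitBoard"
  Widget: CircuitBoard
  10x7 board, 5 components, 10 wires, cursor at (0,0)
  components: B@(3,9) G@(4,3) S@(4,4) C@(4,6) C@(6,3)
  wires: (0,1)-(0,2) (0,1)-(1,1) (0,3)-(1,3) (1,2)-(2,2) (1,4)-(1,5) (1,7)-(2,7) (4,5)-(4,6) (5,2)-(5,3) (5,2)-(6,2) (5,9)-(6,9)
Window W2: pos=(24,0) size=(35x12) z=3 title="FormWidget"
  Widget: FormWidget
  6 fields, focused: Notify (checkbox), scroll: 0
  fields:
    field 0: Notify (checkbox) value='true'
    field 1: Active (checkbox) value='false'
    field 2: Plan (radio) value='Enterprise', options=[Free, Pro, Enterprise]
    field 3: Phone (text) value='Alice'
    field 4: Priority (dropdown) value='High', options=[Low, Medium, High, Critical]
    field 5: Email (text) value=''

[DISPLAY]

                  ┏━━━━━━━━━━━━━━━━━━━━━━━━━━━━━━━
           ┏━━━━━━┃ FormWidget                    
      ┏━━━━┃ Circu┠───────────────────────────────
      ┃ Gam┠──────┃> Notify:     [x]              
      ┠────┃   0 1┃  Active:     [ ]              
      ┃Gen:┃0  [.]┃  Plan:       ( ) Free  ( ) Pro
      ┃███·┃      ┃  Phone:      [Alice           
      ┃·█··┃1     ┃  Priority:   [High            
      ┃·█··┃      ┃  Email:      [                
      ┃··█·┃2     ┃                               
      ┃····┃      ┃                               
      ┃█···┃3     ┗━━━━━━━━━━━━━━━━━━━━━━━━━━━━━━━
      ┗━━━━┃                                     ┃
           ┃4               G   S   · ─ C        ┃


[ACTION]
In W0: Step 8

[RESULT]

                  ┏━━━━━━━━━━━━━━━━━━━━━━━━━━━━━━━
           ┏━━━━━━┃ FormWidget                    
      ┏━━━━┃ Circu┠───────────────────────────────
      ┃ Gam┠──────┃> Notify:     [x]              
      ┠────┃   0 1┃  Active:     [ ]              
      ┃Gen:┃0  [.]┃  Plan:       ( ) Free  ( ) Pro
      ┃··█·┃      ┃  Phone:      [Alice           
      ┃···█┃1     ┃  Priority:   [High            
      ┃···█┃      ┃  Email:      [                
      ┃····┃2     ┃                               
      ┃····┃      ┃                               
      ┃··██┃3     ┗━━━━━━━━━━━━━━━━━━━━━━━━━━━━━━━
      ┗━━━━┃                                     ┃
           ┃4               G   S   · ─ C        ┃


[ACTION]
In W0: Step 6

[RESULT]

                  ┏━━━━━━━━━━━━━━━━━━━━━━━━━━━━━━━
           ┏━━━━━━┃ FormWidget                    
      ┏━━━━┃ Circu┠───────────────────────────────
      ┃ Gam┠──────┃> Notify:     [x]              
      ┠────┃   0 1┃  Active:     [ ]              
      ┃Gen:┃0  [.]┃  Plan:       ( ) Free  ( ) Pro
      ┃·█··┃      ┃  Phone:      [Alice           
      ┃·██·┃1     ┃  Priority:   [High            
      ┃··██┃      ┃  Email:      [                
      ┃···█┃2     ┃                               
      ┃····┃      ┃                               
      ┃····┃3     ┗━━━━━━━━━━━━━━━━━━━━━━━━━━━━━━━
      ┗━━━━┃                                     ┃
           ┃4               G   S   · ─ C        ┃


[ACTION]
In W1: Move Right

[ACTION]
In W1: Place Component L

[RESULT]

                  ┏━━━━━━━━━━━━━━━━━━━━━━━━━━━━━━━
           ┏━━━━━━┃ FormWidget                    
      ┏━━━━┃ Circu┠───────────────────────────────
      ┃ Gam┠──────┃> Notify:     [x]              
      ┠────┃   0 1┃  Active:     [ ]              
      ┃Gen:┃0     ┃  Plan:       ( ) Free  ( ) Pro
      ┃·█··┃      ┃  Phone:      [Alice           
      ┃·██·┃1     ┃  Priority:   [High            
      ┃··██┃      ┃  Email:      [                
      ┃···█┃2     ┃                               
      ┃····┃      ┃                               
      ┃····┃3     ┗━━━━━━━━━━━━━━━━━━━━━━━━━━━━━━━
      ┗━━━━┃                                     ┃
           ┃4               G   S   · ─ C        ┃


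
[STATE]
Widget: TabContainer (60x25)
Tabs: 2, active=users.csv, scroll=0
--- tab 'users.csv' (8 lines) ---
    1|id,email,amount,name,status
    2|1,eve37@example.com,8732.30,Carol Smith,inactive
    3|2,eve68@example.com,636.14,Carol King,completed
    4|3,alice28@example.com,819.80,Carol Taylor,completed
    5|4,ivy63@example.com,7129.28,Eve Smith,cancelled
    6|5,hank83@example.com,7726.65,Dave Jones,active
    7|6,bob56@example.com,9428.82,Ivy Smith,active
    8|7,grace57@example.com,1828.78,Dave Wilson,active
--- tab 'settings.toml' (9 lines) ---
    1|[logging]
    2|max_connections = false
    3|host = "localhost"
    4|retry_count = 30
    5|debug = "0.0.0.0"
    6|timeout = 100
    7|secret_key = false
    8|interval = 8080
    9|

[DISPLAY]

[users.csv]│ settings.toml                                  
────────────────────────────────────────────────────────────
id,email,amount,name,status                                 
1,eve37@example.com,8732.30,Carol Smith,inactive            
2,eve68@example.com,636.14,Carol King,completed             
3,alice28@example.com,819.80,Carol Taylor,completed         
4,ivy63@example.com,7129.28,Eve Smith,cancelled             
5,hank83@example.com,7726.65,Dave Jones,active              
6,bob56@example.com,9428.82,Ivy Smith,active                
7,grace57@example.com,1828.78,Dave Wilson,active            
                                                            
                                                            
                                                            
                                                            
                                                            
                                                            
                                                            
                                                            
                                                            
                                                            
                                                            
                                                            
                                                            
                                                            
                                                            


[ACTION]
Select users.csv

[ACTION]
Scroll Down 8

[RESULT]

[users.csv]│ settings.toml                                  
────────────────────────────────────────────────────────────
7,grace57@example.com,1828.78,Dave Wilson,active            
                                                            
                                                            
                                                            
                                                            
                                                            
                                                            
                                                            
                                                            
                                                            
                                                            
                                                            
                                                            
                                                            
                                                            
                                                            
                                                            
                                                            
                                                            
                                                            
                                                            
                                                            
                                                            


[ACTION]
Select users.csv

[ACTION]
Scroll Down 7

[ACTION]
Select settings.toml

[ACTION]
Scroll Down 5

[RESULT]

 users.csv │[settings.toml]                                 
────────────────────────────────────────────────────────────
timeout = 100                                               
secret_key = false                                          
interval = 8080                                             
                                                            
                                                            
                                                            
                                                            
                                                            
                                                            
                                                            
                                                            
                                                            
                                                            
                                                            
                                                            
                                                            
                                                            
                                                            
                                                            
                                                            
                                                            
                                                            
                                                            


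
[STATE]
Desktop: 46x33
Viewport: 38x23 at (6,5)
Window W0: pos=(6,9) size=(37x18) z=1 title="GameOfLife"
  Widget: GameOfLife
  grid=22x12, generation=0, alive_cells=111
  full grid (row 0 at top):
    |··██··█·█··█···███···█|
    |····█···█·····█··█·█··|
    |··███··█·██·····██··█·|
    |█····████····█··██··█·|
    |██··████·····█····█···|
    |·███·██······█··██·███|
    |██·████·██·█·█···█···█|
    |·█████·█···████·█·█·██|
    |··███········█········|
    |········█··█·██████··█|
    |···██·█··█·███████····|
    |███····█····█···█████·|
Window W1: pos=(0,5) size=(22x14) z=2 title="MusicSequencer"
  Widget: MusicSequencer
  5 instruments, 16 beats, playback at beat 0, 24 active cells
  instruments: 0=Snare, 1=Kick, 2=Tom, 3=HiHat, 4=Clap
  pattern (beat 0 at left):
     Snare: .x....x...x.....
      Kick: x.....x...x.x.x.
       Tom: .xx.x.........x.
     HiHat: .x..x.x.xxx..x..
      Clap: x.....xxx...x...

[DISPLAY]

━━━━━━━━━━━━━━━┓                      
cSequencer     ┃                      
───────────────┨                      
 ▼1234567890123┃                      
e·█····█···█···┃━━━━━━━━━━━━━━━━━━━━┓ 
k█·····█···█·█·┃                    ┃ 
m·██·█·········┃────────────────────┨ 
t·█··█·█·███··█┃                    ┃ 
p█·····███···█·┃███···█             ┃ 
               ┃··█·█··             ┃ 
               ┃·██··█·             ┃ 
               ┃·██··█·             ┃ 
               ┃···█···             ┃ 
━━━━━━━━━━━━━━━┛·██·███             ┃ 
┃██·████·██·█·█···█···█             ┃ 
┃·█████·█···████·█·█·██             ┃ 
┃··███········█········             ┃ 
┃········█··█·██████··█             ┃ 
┃···██·█··█·███████····             ┃ 
┃███····█····█···█████·             ┃ 
┃                                   ┃ 
┗━━━━━━━━━━━━━━━━━━━━━━━━━━━━━━━━━━━┛ 
                                      


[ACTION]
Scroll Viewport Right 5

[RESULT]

━━━━━━━━━━━━━┓                        
equencer     ┃                        
─────────────┨                        
1234567890123┃                        
█····█···█···┃━━━━━━━━━━━━━━━━━━━━┓   
·····█···█·█·┃                    ┃   
██·█·········┃────────────────────┨   
█··█·█·███··█┃                    ┃   
·····███···█·┃███···█             ┃   
             ┃··█·█··             ┃   
             ┃·██··█·             ┃   
             ┃·██··█·             ┃   
             ┃···█···             ┃   
━━━━━━━━━━━━━┛·██·███             ┃   
█·████·██·█·█···█···█             ┃   
█████·█···████·█·█·██             ┃   
·███········█········             ┃   
·······█··█·██████··█             ┃   
··██·█··█·███████····             ┃   
██····█····█···█████·             ┃   
                                  ┃   
━━━━━━━━━━━━━━━━━━━━━━━━━━━━━━━━━━┛   
                                      


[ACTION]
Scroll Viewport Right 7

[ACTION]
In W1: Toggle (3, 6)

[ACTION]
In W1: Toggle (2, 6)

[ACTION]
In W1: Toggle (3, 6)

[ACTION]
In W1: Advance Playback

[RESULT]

━━━━━━━━━━━━━┓                        
equencer     ┃                        
─────────────┨                        
▼234567890123┃                        
█····█···█···┃━━━━━━━━━━━━━━━━━━━━┓   
·····█···█·█·┃                    ┃   
██·█·█·······┃────────────────────┨   
█··█·█·███··█┃                    ┃   
·····███···█·┃███···█             ┃   
             ┃··█·█··             ┃   
             ┃·██··█·             ┃   
             ┃·██··█·             ┃   
             ┃···█···             ┃   
━━━━━━━━━━━━━┛·██·███             ┃   
█·████·██·█·█···█···█             ┃   
█████·█···████·█·█·██             ┃   
·███········█········             ┃   
·······█··█·██████··█             ┃   
··██·█··█·███████····             ┃   
██····█····█···█████·             ┃   
                                  ┃   
━━━━━━━━━━━━━━━━━━━━━━━━━━━━━━━━━━┛   
                                      


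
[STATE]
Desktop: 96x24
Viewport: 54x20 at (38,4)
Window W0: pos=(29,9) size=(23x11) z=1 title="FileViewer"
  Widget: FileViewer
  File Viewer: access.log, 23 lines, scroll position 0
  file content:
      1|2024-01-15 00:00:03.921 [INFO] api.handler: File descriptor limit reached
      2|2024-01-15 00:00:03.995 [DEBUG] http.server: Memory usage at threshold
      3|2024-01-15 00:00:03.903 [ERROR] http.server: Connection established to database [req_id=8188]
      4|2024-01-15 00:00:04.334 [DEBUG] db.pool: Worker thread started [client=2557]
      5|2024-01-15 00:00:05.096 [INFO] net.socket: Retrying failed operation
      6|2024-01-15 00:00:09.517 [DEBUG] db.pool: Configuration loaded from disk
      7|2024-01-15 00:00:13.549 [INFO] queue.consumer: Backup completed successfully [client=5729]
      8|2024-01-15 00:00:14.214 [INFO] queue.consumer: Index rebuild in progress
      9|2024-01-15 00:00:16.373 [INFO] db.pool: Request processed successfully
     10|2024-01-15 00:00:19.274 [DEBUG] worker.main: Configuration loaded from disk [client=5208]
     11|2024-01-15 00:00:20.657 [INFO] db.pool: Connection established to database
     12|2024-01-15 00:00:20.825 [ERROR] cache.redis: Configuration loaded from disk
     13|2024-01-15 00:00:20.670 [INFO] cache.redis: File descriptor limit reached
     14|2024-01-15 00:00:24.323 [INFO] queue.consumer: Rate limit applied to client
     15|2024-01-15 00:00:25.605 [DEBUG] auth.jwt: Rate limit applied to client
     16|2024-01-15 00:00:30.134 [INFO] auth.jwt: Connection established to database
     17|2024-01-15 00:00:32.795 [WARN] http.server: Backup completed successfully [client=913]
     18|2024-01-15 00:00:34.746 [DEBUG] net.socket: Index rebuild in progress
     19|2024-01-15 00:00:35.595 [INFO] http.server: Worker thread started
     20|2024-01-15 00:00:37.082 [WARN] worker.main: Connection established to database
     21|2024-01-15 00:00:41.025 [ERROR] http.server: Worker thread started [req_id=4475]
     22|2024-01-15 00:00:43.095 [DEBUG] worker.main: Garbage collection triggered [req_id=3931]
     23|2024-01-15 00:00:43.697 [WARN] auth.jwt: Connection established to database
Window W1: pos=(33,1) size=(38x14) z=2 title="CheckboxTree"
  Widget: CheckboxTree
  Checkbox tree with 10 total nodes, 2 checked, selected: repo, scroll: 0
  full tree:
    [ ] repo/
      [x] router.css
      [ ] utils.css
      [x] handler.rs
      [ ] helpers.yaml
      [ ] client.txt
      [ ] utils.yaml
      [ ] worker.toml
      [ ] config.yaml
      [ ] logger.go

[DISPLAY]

 repo/                          ┃                     
x] router.css                   ┃                     
 ] utils.css                    ┃                     
x] handler.rs                   ┃                     
 ] helpers.yaml                 ┃                     
 ] client.txt                   ┃                     
 ] utils.yaml                   ┃                     
 ] worker.toml                  ┃                     
 ] config.yaml                  ┃                     
 ] logger.go                    ┃                     
━━━━━━━━━━━━━━━━━━━━━━━━━━━━━━━━┛                     
15 00:00:04.░┃                                        
15 00:00:05.░┃                                        
15 00:00:09.░┃                                        
15 00:00:13.▼┃                                        
━━━━━━━━━━━━━┛                                        
                                                      
                                                      
                                                      
                                                      


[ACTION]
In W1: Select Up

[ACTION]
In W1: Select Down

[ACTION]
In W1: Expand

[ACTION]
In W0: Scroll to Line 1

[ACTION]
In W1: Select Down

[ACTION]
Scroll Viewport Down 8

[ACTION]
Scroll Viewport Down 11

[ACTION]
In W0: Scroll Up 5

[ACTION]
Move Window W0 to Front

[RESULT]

 repo/                          ┃                     
x] router.css                   ┃                     
 ] utils.css                    ┃                     
x] handler.rs                   ┃                     
 ] helpers.yaml                 ┃                     
━━━━━━━━━━━━━┓                  ┃                     
wer          ┃                  ┃                     
─────────────┨                  ┃                     
15 00:00:03.▲┃                  ┃                     
15 00:00:03.█┃                  ┃                     
15 00:00:03.░┃━━━━━━━━━━━━━━━━━━┛                     
15 00:00:04.░┃                                        
15 00:00:05.░┃                                        
15 00:00:09.░┃                                        
15 00:00:13.▼┃                                        
━━━━━━━━━━━━━┛                                        
                                                      
                                                      
                                                      
                                                      


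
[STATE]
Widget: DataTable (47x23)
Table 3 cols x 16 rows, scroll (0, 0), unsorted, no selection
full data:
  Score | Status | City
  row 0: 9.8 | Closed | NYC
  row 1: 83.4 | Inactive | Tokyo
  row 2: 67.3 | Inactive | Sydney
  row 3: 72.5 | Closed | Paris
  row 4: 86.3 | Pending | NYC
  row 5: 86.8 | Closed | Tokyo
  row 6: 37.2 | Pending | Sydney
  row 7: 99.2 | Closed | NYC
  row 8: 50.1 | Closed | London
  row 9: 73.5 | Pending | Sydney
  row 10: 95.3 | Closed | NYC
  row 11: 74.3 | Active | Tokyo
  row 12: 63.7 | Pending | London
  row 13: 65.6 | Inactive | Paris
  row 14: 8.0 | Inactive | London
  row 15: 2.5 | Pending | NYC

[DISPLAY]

Score│Status  │City                            
─────┼────────┼──────                          
9.8  │Closed  │NYC                             
83.4 │Inactive│Tokyo                           
67.3 │Inactive│Sydney                          
72.5 │Closed  │Paris                           
86.3 │Pending │NYC                             
86.8 │Closed  │Tokyo                           
37.2 │Pending │Sydney                          
99.2 │Closed  │NYC                             
50.1 │Closed  │London                          
73.5 │Pending │Sydney                          
95.3 │Closed  │NYC                             
74.3 │Active  │Tokyo                           
63.7 │Pending │London                          
65.6 │Inactive│Paris                           
8.0  │Inactive│London                          
2.5  │Pending │NYC                             
                                               
                                               
                                               
                                               
                                               


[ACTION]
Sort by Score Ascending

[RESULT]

Scor▲│Status  │City                            
─────┼────────┼──────                          
2.5  │Pending │NYC                             
8.0  │Inactive│London                          
9.8  │Closed  │NYC                             
37.2 │Pending │Sydney                          
50.1 │Closed  │London                          
63.7 │Pending │London                          
65.6 │Inactive│Paris                           
67.3 │Inactive│Sydney                          
72.5 │Closed  │Paris                           
73.5 │Pending │Sydney                          
74.3 │Active  │Tokyo                           
83.4 │Inactive│Tokyo                           
86.3 │Pending │NYC                             
86.8 │Closed  │Tokyo                           
95.3 │Closed  │NYC                             
99.2 │Closed  │NYC                             
                                               
                                               
                                               
                                               
                                               


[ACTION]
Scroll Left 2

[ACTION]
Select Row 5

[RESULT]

Scor▲│Status  │City                            
─────┼────────┼──────                          
2.5  │Pending │NYC                             
8.0  │Inactive│London                          
9.8  │Closed  │NYC                             
37.2 │Pending │Sydney                          
50.1 │Closed  │London                          
>3.7 │Pending │London                          
65.6 │Inactive│Paris                           
67.3 │Inactive│Sydney                          
72.5 │Closed  │Paris                           
73.5 │Pending │Sydney                          
74.3 │Active  │Tokyo                           
83.4 │Inactive│Tokyo                           
86.3 │Pending │NYC                             
86.8 │Closed  │Tokyo                           
95.3 │Closed  │NYC                             
99.2 │Closed  │NYC                             
                                               
                                               
                                               
                                               
                                               


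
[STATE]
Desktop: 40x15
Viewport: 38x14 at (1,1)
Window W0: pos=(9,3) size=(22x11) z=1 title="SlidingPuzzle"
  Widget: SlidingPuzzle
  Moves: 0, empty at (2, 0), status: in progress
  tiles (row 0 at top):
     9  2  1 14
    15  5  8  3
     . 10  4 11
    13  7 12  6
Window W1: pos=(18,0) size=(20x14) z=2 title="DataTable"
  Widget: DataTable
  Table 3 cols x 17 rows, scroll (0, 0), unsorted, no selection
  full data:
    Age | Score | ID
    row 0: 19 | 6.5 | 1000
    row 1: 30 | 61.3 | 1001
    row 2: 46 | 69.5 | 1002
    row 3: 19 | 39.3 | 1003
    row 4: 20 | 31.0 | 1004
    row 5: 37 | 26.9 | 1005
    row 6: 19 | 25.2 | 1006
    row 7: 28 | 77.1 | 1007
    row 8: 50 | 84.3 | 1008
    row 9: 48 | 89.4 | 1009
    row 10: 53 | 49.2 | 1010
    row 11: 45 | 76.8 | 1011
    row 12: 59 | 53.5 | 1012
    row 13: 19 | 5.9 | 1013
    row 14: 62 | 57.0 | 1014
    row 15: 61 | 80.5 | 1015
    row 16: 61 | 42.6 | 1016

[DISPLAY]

                 ┃ DataTable        ┃ 
                 ┠──────────────────┨ 
        ┏━━━━━━━━┃Age│Score│ID      ┃ 
        ┃ Sliding┃───┼─────┼────    ┃ 
        ┠────────┃19 │6.5  │1000    ┃ 
        ┃┌────┬──┃30 │61.3 │1001    ┃ 
        ┃│  9 │  ┃46 │69.5 │1002    ┃ 
        ┃├────┼──┃19 │39.3 │1003    ┃ 
        ┃│ 15 │  ┃20 │31.0 │1004    ┃ 
        ┃├────┼──┃37 │26.9 │1005    ┃ 
        ┃│    │ 1┃19 │25.2 │1006    ┃ 
        ┃├────┼──┃28 │77.1 │1007    ┃ 
        ┗━━━━━━━━┗━━━━━━━━━━━━━━━━━━┛ 
                                      


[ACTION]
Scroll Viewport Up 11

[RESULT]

                 ┏━━━━━━━━━━━━━━━━━━┓ 
                 ┃ DataTable        ┃ 
                 ┠──────────────────┨ 
        ┏━━━━━━━━┃Age│Score│ID      ┃ 
        ┃ Sliding┃───┼─────┼────    ┃ 
        ┠────────┃19 │6.5  │1000    ┃ 
        ┃┌────┬──┃30 │61.3 │1001    ┃ 
        ┃│  9 │  ┃46 │69.5 │1002    ┃ 
        ┃├────┼──┃19 │39.3 │1003    ┃ 
        ┃│ 15 │  ┃20 │31.0 │1004    ┃ 
        ┃├────┼──┃37 │26.9 │1005    ┃ 
        ┃│    │ 1┃19 │25.2 │1006    ┃ 
        ┃├────┼──┃28 │77.1 │1007    ┃ 
        ┗━━━━━━━━┗━━━━━━━━━━━━━━━━━━┛ 


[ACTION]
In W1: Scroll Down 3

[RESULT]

                 ┏━━━━━━━━━━━━━━━━━━┓ 
                 ┃ DataTable        ┃ 
                 ┠──────────────────┨ 
        ┏━━━━━━━━┃Age│Score│ID      ┃ 
        ┃ Sliding┃───┼─────┼────    ┃ 
        ┠────────┃19 │39.3 │1003    ┃ 
        ┃┌────┬──┃20 │31.0 │1004    ┃ 
        ┃│  9 │  ┃37 │26.9 │1005    ┃ 
        ┃├────┼──┃19 │25.2 │1006    ┃ 
        ┃│ 15 │  ┃28 │77.1 │1007    ┃ 
        ┃├────┼──┃50 │84.3 │1008    ┃ 
        ┃│    │ 1┃48 │89.4 │1009    ┃ 
        ┃├────┼──┃53 │49.2 │1010    ┃ 
        ┗━━━━━━━━┗━━━━━━━━━━━━━━━━━━┛ 


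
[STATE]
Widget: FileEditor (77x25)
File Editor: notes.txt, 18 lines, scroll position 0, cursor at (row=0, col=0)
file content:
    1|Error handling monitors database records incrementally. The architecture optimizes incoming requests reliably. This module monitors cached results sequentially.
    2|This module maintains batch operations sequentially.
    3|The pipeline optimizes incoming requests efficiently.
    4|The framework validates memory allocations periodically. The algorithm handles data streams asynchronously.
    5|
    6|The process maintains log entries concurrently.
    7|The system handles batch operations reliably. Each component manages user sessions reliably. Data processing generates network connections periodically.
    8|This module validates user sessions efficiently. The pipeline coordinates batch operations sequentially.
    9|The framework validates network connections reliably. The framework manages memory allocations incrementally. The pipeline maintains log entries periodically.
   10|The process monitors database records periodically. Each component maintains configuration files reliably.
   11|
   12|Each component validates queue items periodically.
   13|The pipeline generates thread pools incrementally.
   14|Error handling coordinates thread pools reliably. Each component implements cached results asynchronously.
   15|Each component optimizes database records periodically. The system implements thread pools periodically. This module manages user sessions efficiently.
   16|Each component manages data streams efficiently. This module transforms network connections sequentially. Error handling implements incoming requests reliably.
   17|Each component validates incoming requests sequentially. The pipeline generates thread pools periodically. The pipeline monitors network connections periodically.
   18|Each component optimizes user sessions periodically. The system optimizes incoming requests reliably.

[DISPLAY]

█rror handling monitors database records incrementally. The architecture opt▲
This module maintains batch operations sequentially.                        █
The pipeline optimizes incoming requests efficiently.                       ░
The framework validates memory allocations periodically. The algorithm handl░
                                                                            ░
The process maintains log entries concurrently.                             ░
The system handles batch operations reliably. Each component manages user se░
This module validates user sessions efficiently. The pipeline coordinates ba░
The framework validates network connections reliably. The framework manages ░
The process monitors database records periodically. Each component maintains░
                                                                            ░
Each component validates queue items periodically.                          ░
The pipeline generates thread pools incrementally.                          ░
Error handling coordinates thread pools reliably. Each component implements ░
Each component optimizes database records periodically. The system implement░
Each component manages data streams efficiently. This module transforms netw░
Each component validates incoming requests sequentially. The pipeline genera░
Each component optimizes user sessions periodically. The system optimizes in░
                                                                            ░
                                                                            ░
                                                                            ░
                                                                            ░
                                                                            ░
                                                                            ░
                                                                            ▼


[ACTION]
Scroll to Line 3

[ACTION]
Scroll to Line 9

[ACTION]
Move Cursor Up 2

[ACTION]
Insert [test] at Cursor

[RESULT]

test█rror handling monitors database records incrementally. The architecture▲
This module maintains batch operations sequentially.                        █
The pipeline optimizes incoming requests efficiently.                       ░
The framework validates memory allocations periodically. The algorithm handl░
                                                                            ░
The process maintains log entries concurrently.                             ░
The system handles batch operations reliably. Each component manages user se░
This module validates user sessions efficiently. The pipeline coordinates ba░
The framework validates network connections reliably. The framework manages ░
The process monitors database records periodically. Each component maintains░
                                                                            ░
Each component validates queue items periodically.                          ░
The pipeline generates thread pools incrementally.                          ░
Error handling coordinates thread pools reliably. Each component implements ░
Each component optimizes database records periodically. The system implement░
Each component manages data streams efficiently. This module transforms netw░
Each component validates incoming requests sequentially. The pipeline genera░
Each component optimizes user sessions periodically. The system optimizes in░
                                                                            ░
                                                                            ░
                                                                            ░
                                                                            ░
                                                                            ░
                                                                            ░
                                                                            ▼


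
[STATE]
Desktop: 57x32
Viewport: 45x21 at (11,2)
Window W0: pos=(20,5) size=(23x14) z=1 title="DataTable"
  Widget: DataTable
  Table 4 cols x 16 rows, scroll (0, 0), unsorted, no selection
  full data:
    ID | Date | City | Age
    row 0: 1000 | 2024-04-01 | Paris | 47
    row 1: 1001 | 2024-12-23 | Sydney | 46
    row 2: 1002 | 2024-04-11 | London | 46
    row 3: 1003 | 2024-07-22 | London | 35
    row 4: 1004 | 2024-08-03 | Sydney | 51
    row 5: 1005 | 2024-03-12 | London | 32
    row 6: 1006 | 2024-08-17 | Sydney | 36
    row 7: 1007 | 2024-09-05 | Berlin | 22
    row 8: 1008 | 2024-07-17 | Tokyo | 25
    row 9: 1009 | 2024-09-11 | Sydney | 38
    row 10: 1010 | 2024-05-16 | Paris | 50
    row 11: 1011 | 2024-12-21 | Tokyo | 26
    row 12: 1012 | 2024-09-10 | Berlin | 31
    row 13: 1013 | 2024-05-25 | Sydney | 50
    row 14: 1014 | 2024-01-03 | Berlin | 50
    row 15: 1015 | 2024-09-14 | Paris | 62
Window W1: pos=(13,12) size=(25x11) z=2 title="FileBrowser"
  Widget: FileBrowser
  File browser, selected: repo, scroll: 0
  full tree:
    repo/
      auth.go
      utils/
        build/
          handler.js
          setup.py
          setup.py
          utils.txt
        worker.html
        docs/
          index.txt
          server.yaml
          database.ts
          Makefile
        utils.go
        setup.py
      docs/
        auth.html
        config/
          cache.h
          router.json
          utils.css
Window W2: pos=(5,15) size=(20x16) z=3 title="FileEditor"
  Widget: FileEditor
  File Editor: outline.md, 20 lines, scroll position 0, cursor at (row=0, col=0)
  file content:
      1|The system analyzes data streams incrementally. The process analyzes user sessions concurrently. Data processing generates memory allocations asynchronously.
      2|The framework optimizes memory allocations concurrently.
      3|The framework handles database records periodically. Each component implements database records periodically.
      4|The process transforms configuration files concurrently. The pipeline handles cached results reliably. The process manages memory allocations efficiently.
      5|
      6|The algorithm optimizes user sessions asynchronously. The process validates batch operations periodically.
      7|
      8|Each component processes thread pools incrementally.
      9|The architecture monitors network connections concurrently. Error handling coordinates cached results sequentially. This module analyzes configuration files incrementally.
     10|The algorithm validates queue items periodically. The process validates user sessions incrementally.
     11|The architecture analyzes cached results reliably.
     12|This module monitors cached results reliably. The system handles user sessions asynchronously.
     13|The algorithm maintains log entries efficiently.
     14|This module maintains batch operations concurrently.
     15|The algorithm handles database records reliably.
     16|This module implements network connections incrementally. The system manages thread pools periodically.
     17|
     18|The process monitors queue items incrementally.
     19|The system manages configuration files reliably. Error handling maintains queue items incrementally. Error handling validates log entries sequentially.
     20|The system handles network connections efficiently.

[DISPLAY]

                                             
                                             
                                             
         ┏━━━━━━━━━━━━━━━━━━━━━┓             
         ┃ DataTable           ┃             
         ┠─────────────────────┨             
         ┃ID  │Date      │City ┃             
         ┃────┼──────────┼─────┃             
         ┃1000│2024-04-01│Paris┃             
         ┃1001│2024-12-23│Sydne┃             
  ┏━━━━━━━━━━━━━━━━━━━━━━━┓ondo┃             
  ┃ FileBrowser           ┃ondo┃             
  ┠───────────────────────┨ydne┃             
━━━━━━━━━━━━━┓            ┃ondo┃             
Editor       ┃            ┃ydne┃             
─────────────┨ls/         ┃erli┃             
ystem analyz▲┃s/          ┃━━━━┛             
ramework opt█┃            ┃                  
ramework han░┃            ┃                  
rocess trans░┃            ┃                  
            ░┃━━━━━━━━━━━━┛                  


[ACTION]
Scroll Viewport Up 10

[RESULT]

                                             
                                             
                                             
                                             
                                             
         ┏━━━━━━━━━━━━━━━━━━━━━┓             
         ┃ DataTable           ┃             
         ┠─────────────────────┨             
         ┃ID  │Date      │City ┃             
         ┃────┼──────────┼─────┃             
         ┃1000│2024-04-01│Paris┃             
         ┃1001│2024-12-23│Sydne┃             
  ┏━━━━━━━━━━━━━━━━━━━━━━━┓ondo┃             
  ┃ FileBrowser           ┃ondo┃             
  ┠───────────────────────┨ydne┃             
━━━━━━━━━━━━━┓            ┃ondo┃             
Editor       ┃            ┃ydne┃             
─────────────┨ls/         ┃erli┃             
ystem analyz▲┃s/          ┃━━━━┛             
ramework opt█┃            ┃                  
ramework han░┃            ┃                  


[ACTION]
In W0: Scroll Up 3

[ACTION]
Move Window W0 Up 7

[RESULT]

         ┏━━━━━━━━━━━━━━━━━━━━━┓             
         ┃ DataTable           ┃             
         ┠─────────────────────┨             
         ┃ID  │Date      │City ┃             
         ┃────┼──────────┼─────┃             
         ┃1000│2024-04-01│Paris┃             
         ┃1001│2024-12-23│Sydne┃             
         ┃1002│2024-04-11│Londo┃             
         ┃1003│2024-07-22│Londo┃             
         ┃1004│2024-08-03│Sydne┃             
         ┃1005│2024-03-12│Londo┃             
         ┃1006│2024-08-17│Sydne┃             
  ┏━━━━━━━━━━━━━━━━━━━━━━━┓erli┃             
  ┃ FileBrowser           ┃━━━━┛             
  ┠───────────────────────┨                  
━━━━━━━━━━━━━┓            ┃                  
Editor       ┃            ┃                  
─────────────┨ls/         ┃                  
ystem analyz▲┃s/          ┃                  
ramework opt█┃            ┃                  
ramework han░┃            ┃                  
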